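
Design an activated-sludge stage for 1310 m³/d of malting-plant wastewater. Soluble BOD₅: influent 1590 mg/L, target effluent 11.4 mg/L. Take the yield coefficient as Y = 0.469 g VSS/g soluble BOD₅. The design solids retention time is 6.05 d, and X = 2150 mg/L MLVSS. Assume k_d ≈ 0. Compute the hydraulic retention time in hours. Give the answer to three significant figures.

τ ≈ 50.0 h

V·X = Y·Q·ΔS·θ_c gives V = 0.469 × 1310 × (1590 − 11.4) × 6.05 / 2150 = 2729 m³.
τ = V/Q = 2729/1310 = 2.083 d, or 50.00 h.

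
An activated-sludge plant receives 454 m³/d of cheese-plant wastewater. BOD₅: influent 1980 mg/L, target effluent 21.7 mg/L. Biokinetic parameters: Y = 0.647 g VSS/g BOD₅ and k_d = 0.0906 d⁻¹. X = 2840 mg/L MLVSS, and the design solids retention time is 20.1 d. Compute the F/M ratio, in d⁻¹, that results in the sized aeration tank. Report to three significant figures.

F/M ≈ 0.219 d⁻¹

Steady-state biomass mass balance: V·X·(1 + k_d·θ_c) = Y·Q·(S₀ − S)·θ_c, so V = 0.647 × 454 × (1980 − 21.7) × 20.1 / [2840 × (1 + 0.0906 × 20.1)] = 1.16×10^7 / 8012 = 1443 m³.
F/M = applied load / biomass = Q·S₀/(V·X) = 454 × 1980 / (1443 × 2840) = 0.2193 d⁻¹.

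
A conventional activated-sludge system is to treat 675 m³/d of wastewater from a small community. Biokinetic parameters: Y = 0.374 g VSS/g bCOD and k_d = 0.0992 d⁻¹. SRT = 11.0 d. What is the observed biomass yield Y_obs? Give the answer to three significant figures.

Observed yield with endogenous decay: Y_obs = Y / (1 + k_d·θ_c) = 0.374 / (1 + 0.0992 × 11.0) = 0.374 / 2.091 = 0.1788 g VSS/g bCOD.

Y_obs ≈ 0.179 g VSS/g bCOD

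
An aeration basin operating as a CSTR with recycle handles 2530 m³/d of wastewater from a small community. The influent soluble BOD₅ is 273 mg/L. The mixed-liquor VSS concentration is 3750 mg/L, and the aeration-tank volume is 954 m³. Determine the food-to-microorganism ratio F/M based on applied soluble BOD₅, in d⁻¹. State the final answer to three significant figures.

F/M ≈ 0.193 d⁻¹

F/M = applied load / biomass = Q·S₀/(V·X) = 2530 × 273 / (954.0 × 3750) = 0.1931 d⁻¹.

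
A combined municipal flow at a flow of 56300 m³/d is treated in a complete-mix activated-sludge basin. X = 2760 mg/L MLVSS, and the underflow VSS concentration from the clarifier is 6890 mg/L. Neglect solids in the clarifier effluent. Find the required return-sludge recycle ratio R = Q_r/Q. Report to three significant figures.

R ≈ 0.668

Solids balance on the clarifier gives (1+R)X = R·X_r, so R = X/(X_r − X) = 2760 / (6890 − 2760) = 0.6683.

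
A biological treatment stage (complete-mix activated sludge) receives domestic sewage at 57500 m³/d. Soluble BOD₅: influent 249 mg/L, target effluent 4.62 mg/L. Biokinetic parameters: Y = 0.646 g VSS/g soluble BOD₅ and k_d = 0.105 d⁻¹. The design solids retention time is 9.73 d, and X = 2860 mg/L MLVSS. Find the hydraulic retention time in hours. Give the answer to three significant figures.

Rearranging the biomass balance for a CMAS with decay, V = Y·Q·ΔS·θ_c / [X·(1+k_d θ_c)] = 0.646 × 57500 × (249 − 4.62) × 9.73 / [2860 × (1 + 0.105 × 9.73)] = 8.83×10^7 / 5782 = 15276 m³.
Hydraulic retention time τ = V/Q = 15276 / 57500 = 0.2657 d = 6.376 h.

τ ≈ 6.38 h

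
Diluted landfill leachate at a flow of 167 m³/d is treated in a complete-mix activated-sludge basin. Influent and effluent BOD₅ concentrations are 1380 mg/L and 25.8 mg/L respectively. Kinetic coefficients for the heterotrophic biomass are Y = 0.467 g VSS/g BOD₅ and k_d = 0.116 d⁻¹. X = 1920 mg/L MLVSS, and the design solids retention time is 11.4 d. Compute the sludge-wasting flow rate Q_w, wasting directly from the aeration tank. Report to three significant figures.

Q_w ≈ 23.7 m³/d

Steady-state biomass mass balance: V·X·(1 + k_d·θ_c) = Y·Q·(S₀ − S)·θ_c, so V = 0.467 × 167 × (1380 − 25.8) × 11.4 / [1920 × (1 + 0.116 × 11.4)] = 1.2×10^6 / 4459 = 270.0 m³.
For wasting at MLVSS concentration, Q_w = V/θ_c = 270.0/11.4 = 23.69 m³/d.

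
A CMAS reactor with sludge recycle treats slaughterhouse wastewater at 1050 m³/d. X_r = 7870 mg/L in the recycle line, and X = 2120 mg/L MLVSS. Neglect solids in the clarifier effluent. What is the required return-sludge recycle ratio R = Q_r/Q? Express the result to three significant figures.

R ≈ 0.369

Mass balance around the secondary clarifier (neglecting effluent solids): R = X / (X_r − X) = 2120 / (7870 − 2120) = 0.3687.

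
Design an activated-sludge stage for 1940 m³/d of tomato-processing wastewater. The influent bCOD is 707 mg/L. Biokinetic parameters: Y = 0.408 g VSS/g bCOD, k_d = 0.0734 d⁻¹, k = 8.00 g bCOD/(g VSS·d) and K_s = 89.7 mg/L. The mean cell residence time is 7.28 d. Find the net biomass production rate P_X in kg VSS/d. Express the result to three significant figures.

From the Monod/SRT balance for a CMAS, S = K_s·(1+k_d θ_c)/[θ_c·(Y k − k_d) − 1] = 89.7 × (1 + 0.0734 × 7.28) / [7.28 × (0.408 × 8.00 − 0.0734) − 1] = 137.6 / 22.23 = 6.192 mg/L.
Y_obs = Y / (1 + k_d θ_c) = 0.408 / (1 + 0.0734 × 7.28) = 0.408 / 1.534 = 0.2659.
Substrate removed = Q·(S₀ − S) = 1940 m³/d × (707 − 6.19) g/m³ = 1.36×10^6 g/d = 1360 kg/d.
So the net sludge growth is P_X = 0.2659 × 1360 = 361.5 kg VSS/d.

P_X ≈ 362 kg VSS/d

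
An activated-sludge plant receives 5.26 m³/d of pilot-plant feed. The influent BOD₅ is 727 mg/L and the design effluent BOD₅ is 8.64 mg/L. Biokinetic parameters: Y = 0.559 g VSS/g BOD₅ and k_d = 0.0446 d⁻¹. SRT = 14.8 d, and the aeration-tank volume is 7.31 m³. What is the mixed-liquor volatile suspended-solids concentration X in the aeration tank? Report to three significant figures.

X ≈ 2580 mg/L

From V·X·(1 + k_d·θ_c) = Y·Q·(S₀ − S)·θ_c: X = 0.559 × 5.26 × (727 − 8.64) × 14.8 / [7.31 × (1 + 0.0446 × 14.8)] = 2576 mg/L.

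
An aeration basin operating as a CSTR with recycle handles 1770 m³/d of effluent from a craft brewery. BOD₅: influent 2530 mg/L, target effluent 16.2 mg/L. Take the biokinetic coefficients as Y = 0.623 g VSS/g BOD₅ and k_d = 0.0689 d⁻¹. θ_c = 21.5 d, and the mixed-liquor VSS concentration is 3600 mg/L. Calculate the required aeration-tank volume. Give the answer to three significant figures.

V ≈ 6670 m³

Rearranging the biomass balance for a CMAS with decay, V = Y·Q·ΔS·θ_c / [X·(1+k_d θ_c)] = 0.623 × 1770 × (2530 − 16.2) × 21.5 / [3600 × (1 + 0.0689 × 21.5)] = 5.96×10^7 / 8933 = 6672 m³.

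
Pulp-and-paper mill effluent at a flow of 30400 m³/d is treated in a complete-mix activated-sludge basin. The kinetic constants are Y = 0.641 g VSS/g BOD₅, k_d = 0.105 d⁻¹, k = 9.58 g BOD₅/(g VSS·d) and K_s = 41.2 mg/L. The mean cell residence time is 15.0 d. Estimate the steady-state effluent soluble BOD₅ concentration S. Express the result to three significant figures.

From the Monod/SRT balance for a CMAS, S = K_s·(1+k_d θ_c)/[θ_c·(Y k − k_d) − 1] = 41.2 × (1 + 0.105 × 15.0) / [15.0 × (0.641 × 9.58 − 0.105) − 1] = 106.1 / 89.54 = 1.185 mg/L.

S ≈ 1.18 mg/L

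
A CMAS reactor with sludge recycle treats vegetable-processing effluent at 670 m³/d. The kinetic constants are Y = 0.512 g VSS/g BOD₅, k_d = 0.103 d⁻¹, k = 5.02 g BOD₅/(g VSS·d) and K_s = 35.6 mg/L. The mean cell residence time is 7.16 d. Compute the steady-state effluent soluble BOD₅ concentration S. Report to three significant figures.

For a completely mixed reactor with recycle the Lawrence–McCarty relation gives S = K_s·(1 + k_d·θ_c) / [θ_c·(Y·k − k_d) − 1] = 35.6 × (1 + 0.103 × 7.16) / [7.16 × (0.512 × 5.02 − 0.103) − 1] = 61.85 / 16.67 = 3.712 mg/L.

S ≈ 3.71 mg/L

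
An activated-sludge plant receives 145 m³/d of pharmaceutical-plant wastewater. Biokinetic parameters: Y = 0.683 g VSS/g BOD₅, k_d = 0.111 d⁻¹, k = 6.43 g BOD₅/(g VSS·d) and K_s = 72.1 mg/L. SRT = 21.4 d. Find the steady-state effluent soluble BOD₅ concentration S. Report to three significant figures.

S ≈ 2.69 mg/L

Effluent substrate depends only on kinetics and SRT: S = K_s(1 + k_d θ_c) / [θ_c(Yk − k_d) − 1] = 72.1 × (1 + 0.111 × 21.4) / [21.4 × (0.683 × 6.43 − 0.111) − 1] = 243.4 / 90.61 = 2.686 mg/L.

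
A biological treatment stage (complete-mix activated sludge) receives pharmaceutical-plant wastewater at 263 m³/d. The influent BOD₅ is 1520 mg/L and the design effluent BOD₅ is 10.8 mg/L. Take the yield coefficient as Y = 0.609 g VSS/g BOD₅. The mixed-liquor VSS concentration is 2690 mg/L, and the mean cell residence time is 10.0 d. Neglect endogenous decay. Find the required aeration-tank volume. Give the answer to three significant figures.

With k_d = 0 the design equation reduces to V = Y Q (S₀−S) θ_c / X = 0.609 × 263 × (1520 − 10.8) × 10.0 / 2690 = 898.6 m³.

V ≈ 899 m³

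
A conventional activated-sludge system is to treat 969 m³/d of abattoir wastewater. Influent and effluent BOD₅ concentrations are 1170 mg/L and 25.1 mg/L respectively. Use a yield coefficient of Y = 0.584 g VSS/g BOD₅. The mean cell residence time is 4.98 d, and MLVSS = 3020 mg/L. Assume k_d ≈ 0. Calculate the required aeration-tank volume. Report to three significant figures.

Biomass mass balance (decay neglected): V·X = Y·Q·(S₀ − S)·θ_c, so V = 0.584 × 969 × (1170 − 25.1) × 4.98 / 3020 = 1068 m³.

V ≈ 1070 m³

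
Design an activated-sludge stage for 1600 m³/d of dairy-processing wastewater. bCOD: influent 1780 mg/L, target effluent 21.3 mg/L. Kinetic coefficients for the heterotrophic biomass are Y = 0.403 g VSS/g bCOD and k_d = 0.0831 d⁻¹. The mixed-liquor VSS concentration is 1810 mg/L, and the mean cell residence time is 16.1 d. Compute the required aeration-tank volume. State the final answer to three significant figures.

V ≈ 4310 m³

Steady-state biomass mass balance: V·X·(1 + k_d·θ_c) = Y·Q·(S₀ − S)·θ_c, so V = 0.403 × 1600 × (1780 − 21.3) × 16.1 / [1810 × (1 + 0.0831 × 16.1)] = 1.83×10^7 / 4232 = 4315 m³.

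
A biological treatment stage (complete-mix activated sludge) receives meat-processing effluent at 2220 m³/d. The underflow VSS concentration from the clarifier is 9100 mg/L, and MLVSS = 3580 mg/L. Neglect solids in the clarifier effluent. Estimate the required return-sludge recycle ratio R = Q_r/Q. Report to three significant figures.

R = Q_r/Q = X/(X_r − X) = 3580 / (9100 − 3580) = 0.6486.

R ≈ 0.649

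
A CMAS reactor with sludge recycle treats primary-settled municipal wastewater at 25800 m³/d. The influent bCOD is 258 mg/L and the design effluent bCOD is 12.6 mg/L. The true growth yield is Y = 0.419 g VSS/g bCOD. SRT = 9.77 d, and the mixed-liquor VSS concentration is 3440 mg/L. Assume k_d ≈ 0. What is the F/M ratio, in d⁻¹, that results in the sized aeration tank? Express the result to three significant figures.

F/M ≈ 0.257 d⁻¹

V·X = Y·Q·ΔS·θ_c gives V = 0.419 × 25800 × (258 − 12.6) × 9.77 / 3440 = 7534 m³.
F/M = applied load / biomass = Q·S₀/(V·X) = 25800 × 258 / (7534 × 3440) = 0.2568 d⁻¹.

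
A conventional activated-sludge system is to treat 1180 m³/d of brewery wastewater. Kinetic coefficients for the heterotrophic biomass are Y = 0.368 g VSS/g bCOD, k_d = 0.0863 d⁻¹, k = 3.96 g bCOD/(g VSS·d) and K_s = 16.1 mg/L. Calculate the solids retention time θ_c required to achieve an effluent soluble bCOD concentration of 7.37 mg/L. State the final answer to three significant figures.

From 1/θ_c = Y·k·S/(K_s + S) − k_d: Y·k·S/(K_s+S) = 0.368 × 3.96 × 7.37 / (16.1 + 7.37) = 0.4576 d⁻¹.
1/θ_c = 0.4576 − 0.0863 = 0.3713 d⁻¹, so θ_c = 2.693 d.

θ_c ≈ 2.69 d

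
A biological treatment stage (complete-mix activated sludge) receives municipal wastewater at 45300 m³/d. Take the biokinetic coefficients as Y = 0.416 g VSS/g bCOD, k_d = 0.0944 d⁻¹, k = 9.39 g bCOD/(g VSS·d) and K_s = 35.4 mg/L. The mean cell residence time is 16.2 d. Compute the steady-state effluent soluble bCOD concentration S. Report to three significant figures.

S ≈ 1.47 mg/L

For a completely mixed reactor with recycle the Lawrence–McCarty relation gives S = K_s·(1 + k_d·θ_c) / [θ_c·(Y·k − k_d) − 1] = 35.4 × (1 + 0.0944 × 16.2) / [16.2 × (0.416 × 9.39 − 0.0944) − 1] = 89.54 / 60.75 = 1.474 mg/L.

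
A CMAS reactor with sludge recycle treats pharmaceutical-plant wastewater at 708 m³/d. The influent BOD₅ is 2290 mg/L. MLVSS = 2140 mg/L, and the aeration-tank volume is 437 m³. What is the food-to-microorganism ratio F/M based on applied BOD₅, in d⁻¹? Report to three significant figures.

F/M = applied load / biomass = Q·S₀/(V·X) = 708 × 2290 / (437.0 × 2140) = 1.734 d⁻¹.

F/M ≈ 1.73 d⁻¹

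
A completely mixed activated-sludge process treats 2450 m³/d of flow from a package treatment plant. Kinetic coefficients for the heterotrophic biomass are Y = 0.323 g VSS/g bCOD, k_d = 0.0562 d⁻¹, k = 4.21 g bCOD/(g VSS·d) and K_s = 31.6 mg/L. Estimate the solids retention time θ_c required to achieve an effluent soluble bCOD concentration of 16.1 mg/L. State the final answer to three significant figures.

θ_c ≈ 2.48 d

Specific growth rate at S = 16.1 mg/L: μ = YkS/(K_s+S) = 0.323·4.21·16.1/(31.6+16.1) = 0.4590 d⁻¹.
Then 1/θ_c = μ − k_d = 0.4590 − 0.0562 = 0.4028 d⁻¹, giving θ_c = 2.483 d.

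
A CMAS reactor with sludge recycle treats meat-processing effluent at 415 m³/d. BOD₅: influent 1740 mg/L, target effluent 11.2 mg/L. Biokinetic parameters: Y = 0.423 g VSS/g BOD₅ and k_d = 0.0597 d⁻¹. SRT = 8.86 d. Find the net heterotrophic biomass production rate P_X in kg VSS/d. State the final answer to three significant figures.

P_X ≈ 198 kg VSS/d

Correct the yield for decay: Y_obs = Y/(1 + k_d θ_c) = 0.423 / (1 + 0.0597 × 8.86) = 0.423 / 1.529 = 0.2767.
ΔS = 1740 − 11.2 = 1729 mg/L, so the substrate removal rate is 415 × 1729/1000 = 717.5 kg BOD₅/d.
P_X = Y_obs · Q(S₀ − S) = 0.2767 × 717.5 = 198.5 kg VSS/d.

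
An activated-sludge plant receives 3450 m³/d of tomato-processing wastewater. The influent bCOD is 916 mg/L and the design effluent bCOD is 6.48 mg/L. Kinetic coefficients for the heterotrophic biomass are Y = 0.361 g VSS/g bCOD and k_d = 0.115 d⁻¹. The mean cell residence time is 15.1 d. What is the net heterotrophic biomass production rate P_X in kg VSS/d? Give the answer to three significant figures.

P_X ≈ 414 kg VSS/d

Y_obs = Y / (1 + k_d θ_c) = 0.361 / (1 + 0.115 × 15.1) = 0.361 / 2.736 = 0.1319.
Substrate removed = Q·(S₀ − S) = 3450 m³/d × (916 − 6.48) g/m³ = 3.14×10^6 g/d = 3138 kg/d.
Net biomass production P_X = Y_obs × Q·(S₀ − S) = 0.1319 × 3138 = 413.9 kg VSS/d.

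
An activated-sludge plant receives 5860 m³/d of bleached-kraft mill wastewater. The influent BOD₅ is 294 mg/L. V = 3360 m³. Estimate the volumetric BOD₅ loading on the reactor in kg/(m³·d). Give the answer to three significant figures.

Applied BOD₅ load per unit volume = Q·S₀/V = (5860 × 294/1000)/3360 = 0.5128 kg BOD₅·m⁻³·d⁻¹.

L_v ≈ 0.513 kg BOD₅/(m³·d)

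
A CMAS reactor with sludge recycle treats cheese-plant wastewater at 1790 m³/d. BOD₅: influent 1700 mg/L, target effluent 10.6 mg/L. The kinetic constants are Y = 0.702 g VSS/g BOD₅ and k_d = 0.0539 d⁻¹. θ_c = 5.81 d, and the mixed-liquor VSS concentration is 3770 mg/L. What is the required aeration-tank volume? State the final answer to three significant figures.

From the SRT design equation V = Y Q (S₀−S) θ_c / [X (1 + k_d θ_c)] = 0.702 × 1790 × (1700 − 10.6) × 5.81 / [3770 × (1 + 0.0539 × 5.81)] = 1.23×10^7 / 4951 = 2491 m³.

V ≈ 2490 m³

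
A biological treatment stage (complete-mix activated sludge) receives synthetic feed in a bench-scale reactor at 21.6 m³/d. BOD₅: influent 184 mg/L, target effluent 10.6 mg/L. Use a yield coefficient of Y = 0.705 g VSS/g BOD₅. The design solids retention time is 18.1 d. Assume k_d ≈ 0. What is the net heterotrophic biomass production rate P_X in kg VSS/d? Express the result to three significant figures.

P_X ≈ 2.64 kg VSS/d

Since k_d ≈ 0, Y_obs = Y = 0.705 g VSS/g BOD₅.
ΔS = 184 − 10.6 = 173.4 mg/L, so the substrate removal rate is 21.6 × 173.4/1000 = 3.745 kg BOD₅/d.
So the net sludge growth is P_X = 0.7050 × 3.745 = 2.641 kg VSS/d.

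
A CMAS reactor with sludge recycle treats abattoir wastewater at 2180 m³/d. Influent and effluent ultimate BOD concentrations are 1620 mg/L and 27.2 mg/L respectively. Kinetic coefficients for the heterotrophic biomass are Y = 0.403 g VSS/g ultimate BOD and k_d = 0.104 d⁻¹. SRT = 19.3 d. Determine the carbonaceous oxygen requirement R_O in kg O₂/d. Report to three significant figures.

R_O ≈ 2810 kg O₂/d

The observed yield is Y_obs = Y/(1 + k_d·θ_c) = 0.403 / (1 + 0.104 × 19.3) = 0.403 / 3.007 = 0.1340 g VSS per g ultimate BOD removed.
Q·(S₀ − S) = 2180 × (1620 − 27.2) × 10⁻³ = 3472 kg/d removed.
Net sludge production P_X = 0.1340 × 3472 = 465.3 kg VSS/d.
Carbonaceous O₂ demand = substrate oxidised − cell-mass equivalent = 3472 − 1.42 × 465.3 = 2812 kg O₂/d.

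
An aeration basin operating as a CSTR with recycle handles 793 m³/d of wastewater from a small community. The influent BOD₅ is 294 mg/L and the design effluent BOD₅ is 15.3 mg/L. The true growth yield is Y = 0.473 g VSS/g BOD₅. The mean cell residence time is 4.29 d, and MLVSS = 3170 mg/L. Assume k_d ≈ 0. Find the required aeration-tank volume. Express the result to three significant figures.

V ≈ 141 m³

V·X = Y·Q·ΔS·θ_c gives V = 0.473 × 793 × (294 − 15.3) × 4.29 / 3170 = 141.5 m³.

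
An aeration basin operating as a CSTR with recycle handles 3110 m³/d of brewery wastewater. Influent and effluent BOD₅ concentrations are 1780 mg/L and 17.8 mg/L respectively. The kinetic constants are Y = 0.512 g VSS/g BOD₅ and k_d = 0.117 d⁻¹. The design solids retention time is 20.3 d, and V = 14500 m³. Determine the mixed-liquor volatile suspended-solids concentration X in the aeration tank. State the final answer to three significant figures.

Solving the biomass balance for X: X = Y Q (S₀−S) θ_c / [V (1+k_d θ_c)] = 0.512 × 3110 × (1780 − 17.8) × 20.3 / [14500 × (1 + 0.117 × 20.3)] = 1164 mg/L.

X ≈ 1160 mg/L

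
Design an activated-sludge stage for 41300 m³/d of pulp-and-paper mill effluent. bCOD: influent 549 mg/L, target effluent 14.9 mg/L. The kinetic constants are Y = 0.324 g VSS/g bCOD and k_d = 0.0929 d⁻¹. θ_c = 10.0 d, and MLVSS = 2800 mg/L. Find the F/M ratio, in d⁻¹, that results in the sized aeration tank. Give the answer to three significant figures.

Rearranging the biomass balance for a CMAS with decay, V = Y·Q·ΔS·θ_c / [X·(1+k_d θ_c)] = 0.324 × 41300 × (549 − 14.9) × 10.0 / [2800 × (1 + 0.0929 × 10.0)] = 7.15×10^7 / 5401 = 13232 m³.
F/M = applied load / biomass = Q·S₀/(V·X) = 41300 × 549 / (13232 × 2800) = 0.6120 d⁻¹.

F/M ≈ 0.612 d⁻¹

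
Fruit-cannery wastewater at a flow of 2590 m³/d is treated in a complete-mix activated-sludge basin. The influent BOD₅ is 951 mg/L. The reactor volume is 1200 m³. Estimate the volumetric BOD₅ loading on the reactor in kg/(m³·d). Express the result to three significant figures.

Volumetric loading L_v = Q·S₀ / V = 2590 × 951 g/m³ / 1200 m³ = 2053 g/(m³·d) = 2.053 kg BOD₅/(m³·d).

L_v ≈ 2.05 kg BOD₅/(m³·d)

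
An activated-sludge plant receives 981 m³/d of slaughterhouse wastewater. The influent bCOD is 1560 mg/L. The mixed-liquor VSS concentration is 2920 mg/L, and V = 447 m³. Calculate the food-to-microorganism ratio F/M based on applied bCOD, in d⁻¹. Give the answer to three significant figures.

F/M ≈ 1.17 d⁻¹

F/M = applied load / biomass = Q·S₀/(V·X) = 981 × 1560 / (447.0 × 2920) = 1.172 d⁻¹.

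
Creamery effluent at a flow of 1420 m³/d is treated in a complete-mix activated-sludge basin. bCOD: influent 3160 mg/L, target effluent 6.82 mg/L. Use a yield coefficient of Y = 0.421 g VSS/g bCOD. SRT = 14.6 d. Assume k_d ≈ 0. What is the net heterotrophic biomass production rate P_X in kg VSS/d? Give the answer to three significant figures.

P_X ≈ 1890 kg VSS/d

Since k_d ≈ 0, Y_obs = Y = 0.421 g VSS/g bCOD.
Mass of bCOD removed per day: Q(S₀ − S) = 1420 × 3153 g/m³ = 4478 kg/d.
So the net sludge growth is P_X = 0.4210 × 4478 = 1885 kg VSS/d.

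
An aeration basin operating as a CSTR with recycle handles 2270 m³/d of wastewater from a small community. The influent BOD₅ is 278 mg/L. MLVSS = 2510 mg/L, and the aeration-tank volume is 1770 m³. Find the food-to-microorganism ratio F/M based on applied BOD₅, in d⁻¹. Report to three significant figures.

F/M = Q·S₀ / (V·X) = 2270 × 278 / (1770 × 2510) = 0.1420 g BOD₅·(g VSS·d)⁻¹.

F/M ≈ 0.142 d⁻¹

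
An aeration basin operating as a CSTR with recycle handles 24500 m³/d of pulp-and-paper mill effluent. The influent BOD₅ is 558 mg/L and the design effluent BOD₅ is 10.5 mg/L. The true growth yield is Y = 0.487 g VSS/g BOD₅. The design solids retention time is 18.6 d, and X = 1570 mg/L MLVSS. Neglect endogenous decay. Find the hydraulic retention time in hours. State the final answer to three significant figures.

τ ≈ 75.8 h

With k_d = 0 the design equation reduces to V = Y Q (S₀−S) θ_c / X = 0.487 × 24500 × (558 − 10.5) × 18.6 / 1570 = 77391 m³.
τ = V/Q = 77391/24500 = 3.159 d, or 75.81 h.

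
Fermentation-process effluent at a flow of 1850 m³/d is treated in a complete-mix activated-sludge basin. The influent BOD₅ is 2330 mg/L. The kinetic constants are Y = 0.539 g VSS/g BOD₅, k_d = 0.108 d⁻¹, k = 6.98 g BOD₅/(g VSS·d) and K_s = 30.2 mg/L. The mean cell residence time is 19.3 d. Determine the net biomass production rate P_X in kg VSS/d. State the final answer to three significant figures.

For a completely mixed reactor with recycle the Lawrence–McCarty relation gives S = K_s·(1 + k_d·θ_c) / [θ_c·(Y·k − k_d) − 1] = 30.2 × (1 + 0.108 × 19.3) / [19.3 × (0.539 × 6.98 − 0.108) − 1] = 93.15 / 69.53 = 1.340 mg/L.
The observed yield is Y_obs = Y/(1 + k_d·θ_c) = 0.539 / (1 + 0.108 × 19.3) = 0.539 / 3.084 = 0.1748 g VSS per g BOD₅ removed.
Substrate removed = Q·(S₀ − S) = 1850 m³/d × (2330 − 1.34) g/m³ = 4.31×10^6 g/d = 4308 kg/d.
So the net sludge growth is P_X = 0.1748 × 4308 = 752.8 kg VSS/d.

P_X ≈ 753 kg VSS/d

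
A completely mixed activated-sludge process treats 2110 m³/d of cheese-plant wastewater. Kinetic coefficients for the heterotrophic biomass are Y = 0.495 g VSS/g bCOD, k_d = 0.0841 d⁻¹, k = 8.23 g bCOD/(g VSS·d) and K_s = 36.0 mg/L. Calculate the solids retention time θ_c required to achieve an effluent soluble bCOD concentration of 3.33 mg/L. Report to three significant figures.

From 1/θ_c = Y·k·S/(K_s + S) − k_d: Y·k·S/(K_s+S) = 0.495 × 8.23 × 3.33 / (36.0 + 3.33) = 0.3449 d⁻¹.
Then 1/θ_c = μ − k_d = 0.3449 − 0.0841 = 0.2608 d⁻¹, giving θ_c = 3.834 d.

θ_c ≈ 3.83 d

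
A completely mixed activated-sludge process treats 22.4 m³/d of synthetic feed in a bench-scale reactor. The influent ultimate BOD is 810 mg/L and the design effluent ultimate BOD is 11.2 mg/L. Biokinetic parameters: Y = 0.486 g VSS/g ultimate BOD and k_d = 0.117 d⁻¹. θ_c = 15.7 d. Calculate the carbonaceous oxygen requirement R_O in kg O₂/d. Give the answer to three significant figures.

Observed yield with endogenous decay: Y_obs = Y / (1 + k_d·θ_c) = 0.486 / (1 + 0.117 × 15.7) = 0.486 / 2.837 = 0.1713 g VSS/g ultimate BOD.
ΔS = 810 − 11.2 = 798.8 mg/L, so the substrate removal rate is 22.4 × 798.8/1000 = 17.89 kg ultimate BOD/d.
Biomass synthesised: P_X = Y_obs × 17.89 = 3.065 kg VSS/d.
Carbonaceous O₂ demand = substrate oxidised − cell-mass equivalent = 17.89 − 1.42 × 3.065 = 13.54 kg O₂/d.

R_O ≈ 13.5 kg O₂/d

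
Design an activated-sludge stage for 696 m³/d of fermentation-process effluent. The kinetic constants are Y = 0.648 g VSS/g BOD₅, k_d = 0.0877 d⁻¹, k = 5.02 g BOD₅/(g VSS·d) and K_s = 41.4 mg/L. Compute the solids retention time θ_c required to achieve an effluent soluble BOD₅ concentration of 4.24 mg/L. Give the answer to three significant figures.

θ_c ≈ 4.66 d

At the target effluent, Y k S/(K_s+S) = 0.648×5.02×4.24/45.64 = 0.3022 d⁻¹.
Then 1/θ_c = μ − k_d = 0.3022 − 0.0877 = 0.2145 d⁻¹, giving θ_c = 4.662 d.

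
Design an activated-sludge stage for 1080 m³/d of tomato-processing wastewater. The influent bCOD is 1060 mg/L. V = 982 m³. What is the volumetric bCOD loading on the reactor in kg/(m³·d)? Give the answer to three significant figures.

Volumetric loading L_v = Q·S₀ / V = 1080 × 1060 g/m³ / 982.0 m³ = 1166 g/(m³·d) = 1.166 kg bCOD/(m³·d).

L_v ≈ 1.17 kg bCOD/(m³·d)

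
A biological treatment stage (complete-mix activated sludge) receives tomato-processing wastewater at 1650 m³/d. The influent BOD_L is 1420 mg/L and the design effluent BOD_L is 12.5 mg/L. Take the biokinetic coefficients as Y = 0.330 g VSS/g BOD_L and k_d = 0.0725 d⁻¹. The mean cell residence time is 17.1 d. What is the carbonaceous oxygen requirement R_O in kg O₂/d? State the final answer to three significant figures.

Observed yield with endogenous decay: Y_obs = Y / (1 + k_d·θ_c) = 0.330 / (1 + 0.0725 × 17.1) = 0.330 / 2.240 = 0.1473 g VSS/g BOD_L.
Substrate removed = Q·(S₀ − S) = 1650 m³/d × (1420 − 12.5) g/m³ = 2.32×10^6 g/d = 2322 kg/d.
Biomass synthesised: P_X = Y_obs × 2322 = 342.2 kg VSS/d.
R_O = Q·ΔS − 1.42 P_X = 2322 − 485.9 = 1836 kg O₂/d.

R_O ≈ 1840 kg O₂/d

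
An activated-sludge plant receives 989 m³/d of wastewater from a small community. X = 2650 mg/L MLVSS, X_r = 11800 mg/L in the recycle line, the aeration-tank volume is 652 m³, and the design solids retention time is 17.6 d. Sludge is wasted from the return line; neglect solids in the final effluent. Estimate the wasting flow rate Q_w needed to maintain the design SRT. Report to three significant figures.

Q_w = (V·X)/(θ_c X_r) = 652.0 × 2650 / (17.6 × 11800) = 8.320 m³/d.

Q_w ≈ 8.32 m³/d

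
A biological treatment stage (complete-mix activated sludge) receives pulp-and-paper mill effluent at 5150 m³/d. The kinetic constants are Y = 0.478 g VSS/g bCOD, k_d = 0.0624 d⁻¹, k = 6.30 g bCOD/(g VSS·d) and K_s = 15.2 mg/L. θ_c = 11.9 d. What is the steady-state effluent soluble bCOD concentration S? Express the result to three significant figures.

Effluent substrate depends only on kinetics and SRT: S = K_s(1 + k_d θ_c) / [θ_c(Yk − k_d) − 1] = 15.2 × (1 + 0.0624 × 11.9) / [11.9 × (0.478 × 6.30 − 0.0624) − 1] = 26.49 / 34.09 = 0.7769 mg/L.

S ≈ 0.777 mg/L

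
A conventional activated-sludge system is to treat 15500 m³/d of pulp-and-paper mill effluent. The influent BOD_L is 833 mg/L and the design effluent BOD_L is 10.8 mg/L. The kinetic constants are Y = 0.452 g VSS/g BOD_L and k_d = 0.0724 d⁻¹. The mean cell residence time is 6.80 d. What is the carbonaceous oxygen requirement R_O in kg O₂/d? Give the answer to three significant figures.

R_O ≈ 7260 kg O₂/d

Observed yield with endogenous decay: Y_obs = Y / (1 + k_d·θ_c) = 0.452 / (1 + 0.0724 × 6.80) = 0.452 / 1.492 = 0.3029 g VSS/g BOD_L.
Substrate removed = Q·(S₀ − S) = 15500 m³/d × (833 − 10.8) g/m³ = 1.27×10^7 g/d = 12744 kg/d.
Biomass synthesised: P_X = Y_obs × 12744 = 3860 kg VSS/d.
R_O = Q·ΔS − 1.42 P_X = 12744 − 5481 = 7263 kg O₂/d.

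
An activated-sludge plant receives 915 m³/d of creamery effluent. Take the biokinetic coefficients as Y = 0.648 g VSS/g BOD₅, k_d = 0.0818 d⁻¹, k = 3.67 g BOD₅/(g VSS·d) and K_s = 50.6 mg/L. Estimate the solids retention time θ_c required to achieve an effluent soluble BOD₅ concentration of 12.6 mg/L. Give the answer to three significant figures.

θ_c ≈ 2.55 d

Specific growth rate at S = 12.6 mg/L: μ = YkS/(K_s+S) = 0.648·3.67·12.6/(50.6+12.6) = 0.4741 d⁻¹.
1/θ_c = 0.4741 − 0.0818 = 0.3923 d⁻¹, so θ_c = 2.549 d.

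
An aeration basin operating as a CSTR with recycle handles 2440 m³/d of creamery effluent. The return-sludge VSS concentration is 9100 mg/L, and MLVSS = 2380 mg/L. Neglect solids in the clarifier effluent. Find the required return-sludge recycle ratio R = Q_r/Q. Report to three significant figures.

R ≈ 0.354

Mass balance around the secondary clarifier (neglecting effluent solids): R = X / (X_r − X) = 2380 / (9100 − 2380) = 0.3542.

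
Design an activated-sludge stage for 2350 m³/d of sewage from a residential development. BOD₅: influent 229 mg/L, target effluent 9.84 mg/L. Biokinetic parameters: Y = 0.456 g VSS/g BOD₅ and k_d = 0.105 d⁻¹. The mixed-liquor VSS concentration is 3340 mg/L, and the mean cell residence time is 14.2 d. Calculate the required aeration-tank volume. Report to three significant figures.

Steady-state biomass mass balance: V·X·(1 + k_d·θ_c) = Y·Q·(S₀ − S)·θ_c, so V = 0.456 × 2350 × (229 − 9.84) × 14.2 / [3340 × (1 + 0.105 × 14.2)] = 3.33×10^6 / 8320 = 400.8 m³.

V ≈ 401 m³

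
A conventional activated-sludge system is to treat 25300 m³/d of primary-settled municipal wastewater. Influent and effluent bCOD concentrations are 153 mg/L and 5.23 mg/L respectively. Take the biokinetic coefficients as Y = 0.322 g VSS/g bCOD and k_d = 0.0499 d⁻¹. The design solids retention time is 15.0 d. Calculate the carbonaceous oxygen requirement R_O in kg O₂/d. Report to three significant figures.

Correct the yield for decay: Y_obs = Y/(1 + k_d θ_c) = 0.322 / (1 + 0.0499 × 15.0) = 0.322 / 1.748 = 0.1842.
Mass of bCOD removed per day: Q(S₀ − S) = 25300 × 147.8 g/m³ = 3739 kg/d.
Biomass synthesised: P_X = Y_obs × 3739 = 688.5 kg VSS/d.
R_O = Q·(S₀ − S) − 1.42·P_X = 3739 − 1.42 × 688.5 = 2761 kg O₂/d.

R_O ≈ 2760 kg O₂/d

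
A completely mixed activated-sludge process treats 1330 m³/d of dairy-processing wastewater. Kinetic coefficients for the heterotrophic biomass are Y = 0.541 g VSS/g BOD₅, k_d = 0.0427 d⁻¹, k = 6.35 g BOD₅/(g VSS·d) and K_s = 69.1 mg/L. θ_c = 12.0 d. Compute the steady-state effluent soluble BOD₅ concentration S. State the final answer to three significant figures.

From the Monod/SRT balance for a CMAS, S = K_s·(1+k_d θ_c)/[θ_c·(Y k − k_d) − 1] = 69.1 × (1 + 0.0427 × 12.0) / [12.0 × (0.541 × 6.35 − 0.0427) − 1] = 104.5 / 39.71 = 2.632 mg/L.

S ≈ 2.63 mg/L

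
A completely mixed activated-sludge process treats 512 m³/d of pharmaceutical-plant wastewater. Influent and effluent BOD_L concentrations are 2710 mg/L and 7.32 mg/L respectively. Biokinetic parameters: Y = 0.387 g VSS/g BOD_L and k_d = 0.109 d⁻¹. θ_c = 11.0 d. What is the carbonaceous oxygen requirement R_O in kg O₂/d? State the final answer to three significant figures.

The observed yield is Y_obs = Y/(1 + k_d·θ_c) = 0.387 / (1 + 0.109 × 11.0) = 0.387 / 2.199 = 0.1760 g VSS per g BOD_L removed.
ΔS = 2710 − 7.32 = 2703 mg/L, so the substrate removal rate is 512 × 2703/1000 = 1384 kg BOD_L/d.
Biomass synthesised: P_X = Y_obs × 1384 = 243.5 kg VSS/d.
R_O = Q·(S₀ − S) − 1.42·P_X = 1384 − 1.42 × 243.5 = 1038 kg O₂/d.

R_O ≈ 1040 kg O₂/d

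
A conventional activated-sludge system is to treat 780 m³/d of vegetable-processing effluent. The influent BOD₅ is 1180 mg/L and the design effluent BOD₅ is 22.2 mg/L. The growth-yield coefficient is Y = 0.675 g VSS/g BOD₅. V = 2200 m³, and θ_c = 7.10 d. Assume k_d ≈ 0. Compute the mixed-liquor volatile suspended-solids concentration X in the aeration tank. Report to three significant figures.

Without decay, X = Y Q (S₀−S) θ_c / V = 0.675 × 780 × (1180 − 22.2) × 7.10 / 2200 = 1967 mg/L.

X ≈ 1970 mg/L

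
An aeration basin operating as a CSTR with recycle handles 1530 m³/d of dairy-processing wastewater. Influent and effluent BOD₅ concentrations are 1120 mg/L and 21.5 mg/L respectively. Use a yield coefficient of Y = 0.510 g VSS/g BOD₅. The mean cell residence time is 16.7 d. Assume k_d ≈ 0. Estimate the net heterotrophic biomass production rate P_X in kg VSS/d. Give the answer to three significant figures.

P_X ≈ 857 kg VSS/d

Since k_d ≈ 0, Y_obs = Y = 0.510 g VSS/g BOD₅.
Substrate removed = Q·(S₀ − S) = 1530 m³/d × (1120 − 21.5) g/m³ = 1.68×10^6 g/d = 1681 kg/d.
So the net sludge growth is P_X = 0.5100 × 1681 = 857.2 kg VSS/d.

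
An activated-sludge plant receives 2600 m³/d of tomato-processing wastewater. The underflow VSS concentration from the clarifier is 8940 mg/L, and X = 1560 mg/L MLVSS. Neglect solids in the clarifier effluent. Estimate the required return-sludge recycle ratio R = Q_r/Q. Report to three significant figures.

R = Q_r/Q = X/(X_r − X) = 1560 / (8940 − 1560) = 0.2114.

R ≈ 0.211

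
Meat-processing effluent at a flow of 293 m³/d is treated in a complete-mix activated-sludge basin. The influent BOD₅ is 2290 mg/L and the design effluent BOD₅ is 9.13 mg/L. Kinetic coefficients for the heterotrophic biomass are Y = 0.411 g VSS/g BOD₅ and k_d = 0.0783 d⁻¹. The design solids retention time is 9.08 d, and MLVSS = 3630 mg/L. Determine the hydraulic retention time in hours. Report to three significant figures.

Steady-state biomass mass balance: V·X·(1 + k_d·θ_c) = Y·Q·(S₀ − S)·θ_c, so V = 0.411 × 293 × (2290 − 9.13) × 9.08 / [3630 × (1 + 0.0783 × 9.08)] = 2.49×10^6 / 6211 = 401.6 m³.
HRT = V/Q = 401.6 m³ / 293 m³·d⁻¹ = 1.371 d × 24 = 32.89 h.

τ ≈ 32.9 h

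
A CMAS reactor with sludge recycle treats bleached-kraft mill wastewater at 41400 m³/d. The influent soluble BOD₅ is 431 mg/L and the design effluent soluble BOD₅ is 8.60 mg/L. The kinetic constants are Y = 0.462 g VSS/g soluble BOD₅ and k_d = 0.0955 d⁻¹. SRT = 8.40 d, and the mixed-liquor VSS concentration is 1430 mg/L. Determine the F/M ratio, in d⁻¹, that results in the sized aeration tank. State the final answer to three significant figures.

Steady-state biomass mass balance: V·X·(1 + k_d·θ_c) = Y·Q·(S₀ − S)·θ_c, so V = 0.462 × 41400 × (431 − 8.60) × 8.40 / [1430 × (1 + 0.0955 × 8.40)] = 6.79×10^7 / 2577 = 26333 m³.
F/M = Q·S₀ / (V·X) = 41400 × 431 / (26333 × 1430) = 0.4738 g soluble BOD₅·(g VSS·d)⁻¹.

F/M ≈ 0.474 d⁻¹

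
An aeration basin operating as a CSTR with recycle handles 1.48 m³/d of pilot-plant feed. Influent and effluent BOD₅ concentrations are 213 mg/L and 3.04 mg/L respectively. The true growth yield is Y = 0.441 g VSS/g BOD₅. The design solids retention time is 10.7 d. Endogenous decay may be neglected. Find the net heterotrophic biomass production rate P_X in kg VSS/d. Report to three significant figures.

No decay correction is needed, so Y_obs = Y = 0.441.
Mass of BOD₅ removed per day: Q(S₀ − S) = 1.48 × 210.0 g/m³ = 0.3107 kg/d.
Biomass produced: P_X = Y_obs·Q·ΔS = 0.4410 × 0.3107 ≈ 0.1370 kg VSS/d.

P_X ≈ 0.137 kg VSS/d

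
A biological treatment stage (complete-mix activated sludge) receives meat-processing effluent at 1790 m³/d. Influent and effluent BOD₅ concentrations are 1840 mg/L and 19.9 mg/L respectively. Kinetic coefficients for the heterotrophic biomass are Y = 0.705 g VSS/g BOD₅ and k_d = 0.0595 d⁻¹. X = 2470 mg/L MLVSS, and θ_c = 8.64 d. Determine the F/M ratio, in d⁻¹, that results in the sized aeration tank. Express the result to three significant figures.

From the SRT design equation V = Y Q (S₀−S) θ_c / [X (1 + k_d θ_c)] = 0.705 × 1790 × (1840 − 19.9) × 8.64 / [2470 × (1 + 0.0595 × 8.64)] = 1.98×10^7 / 3740 = 5306 m³.
Food-to-microorganism ratio F/M = Q S₀ / (V X) = 1790 × 1840 / (5306 × 2470) = 0.2513 d⁻¹.

F/M ≈ 0.251 d⁻¹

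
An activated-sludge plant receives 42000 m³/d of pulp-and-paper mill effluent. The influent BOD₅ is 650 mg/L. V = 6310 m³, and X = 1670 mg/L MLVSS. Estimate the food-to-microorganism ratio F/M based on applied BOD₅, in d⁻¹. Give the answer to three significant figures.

F/M ≈ 2.59 d⁻¹

F/M = Q·S₀ / (V·X) = 42000 × 650 / (6310 × 1670) = 2.591 g BOD₅·(g VSS·d)⁻¹.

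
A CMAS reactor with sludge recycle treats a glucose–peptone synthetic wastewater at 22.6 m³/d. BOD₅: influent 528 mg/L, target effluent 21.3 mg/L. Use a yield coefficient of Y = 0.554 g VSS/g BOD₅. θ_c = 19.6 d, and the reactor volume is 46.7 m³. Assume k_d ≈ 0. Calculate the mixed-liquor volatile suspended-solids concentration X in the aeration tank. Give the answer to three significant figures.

From V·X = Y·Q·(S₀ − S)·θ_c (decay neglected): X = 0.554 × 22.6 × (528 − 21.3) × 19.6 / 46.7 = 2663 mg/L.

X ≈ 2660 mg/L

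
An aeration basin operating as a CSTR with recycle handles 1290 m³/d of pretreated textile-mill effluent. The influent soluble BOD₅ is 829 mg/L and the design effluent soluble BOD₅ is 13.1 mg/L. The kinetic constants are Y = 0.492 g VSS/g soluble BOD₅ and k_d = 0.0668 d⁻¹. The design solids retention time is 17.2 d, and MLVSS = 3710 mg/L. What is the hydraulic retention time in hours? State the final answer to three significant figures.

τ ≈ 20.8 h

From the SRT design equation V = Y Q (S₀−S) θ_c / [X (1 + k_d θ_c)] = 0.492 × 1290 × (829 − 13.1) × 17.2 / [3710 × (1 + 0.0668 × 17.2)] = 8.91×10^6 / 7973 = 1117 m³.
Hydraulic retention time τ = V/Q = 1117 / 1290 = 0.8660 d = 20.78 h.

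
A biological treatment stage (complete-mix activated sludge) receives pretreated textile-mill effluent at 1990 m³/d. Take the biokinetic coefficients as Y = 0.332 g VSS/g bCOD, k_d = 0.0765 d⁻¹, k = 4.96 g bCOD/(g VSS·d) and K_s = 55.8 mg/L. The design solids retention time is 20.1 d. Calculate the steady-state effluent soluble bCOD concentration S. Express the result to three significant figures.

From the Monod/SRT balance for a CMAS, S = K_s·(1+k_d θ_c)/[θ_c·(Y k − k_d) − 1] = 55.8 × (1 + 0.0765 × 20.1) / [20.1 × (0.332 × 4.96 − 0.0765) − 1] = 141.6 / 30.56 = 4.633 mg/L.

S ≈ 4.63 mg/L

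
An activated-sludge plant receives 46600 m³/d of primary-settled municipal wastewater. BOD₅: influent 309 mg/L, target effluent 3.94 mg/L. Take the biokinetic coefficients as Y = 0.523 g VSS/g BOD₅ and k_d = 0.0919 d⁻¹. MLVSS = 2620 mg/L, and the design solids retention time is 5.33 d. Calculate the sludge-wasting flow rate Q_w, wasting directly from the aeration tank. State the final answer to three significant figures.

From the SRT design equation V = Y Q (S₀−S) θ_c / [X (1 + k_d θ_c)] = 0.523 × 46600 × (309 − 3.94) × 5.33 / [2620 × (1 + 0.0919 × 5.33)] = 3.96×10^7 / 3903 = 10152 m³.
Wasting from the aeration tank: Q_w = V / θ_c = 10152 / 5.33 = 1905 m³/d.

Q_w ≈ 1900 m³/d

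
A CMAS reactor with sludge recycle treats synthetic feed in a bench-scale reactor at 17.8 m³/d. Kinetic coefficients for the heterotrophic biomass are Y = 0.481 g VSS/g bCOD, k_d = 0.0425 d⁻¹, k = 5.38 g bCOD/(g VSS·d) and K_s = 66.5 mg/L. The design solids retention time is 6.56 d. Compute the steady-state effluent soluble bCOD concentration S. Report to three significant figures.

S ≈ 5.42 mg/L

From the Monod/SRT balance for a CMAS, S = K_s·(1+k_d θ_c)/[θ_c·(Y k − k_d) − 1] = 66.5 × (1 + 0.0425 × 6.56) / [6.56 × (0.481 × 5.38 − 0.0425) − 1] = 85.04 / 15.70 = 5.418 mg/L.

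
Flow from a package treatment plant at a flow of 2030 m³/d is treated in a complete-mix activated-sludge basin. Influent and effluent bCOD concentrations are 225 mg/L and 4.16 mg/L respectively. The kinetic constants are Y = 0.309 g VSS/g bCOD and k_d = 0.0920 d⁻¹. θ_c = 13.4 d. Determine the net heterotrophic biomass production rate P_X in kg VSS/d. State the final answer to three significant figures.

P_X ≈ 62.0 kg VSS/d

Correct the yield for decay: Y_obs = Y/(1 + k_d θ_c) = 0.309 / (1 + 0.0920 × 13.4) = 0.309 / 2.233 = 0.1384.
Q·(S₀ − S) = 2030 × (225 − 4.16) × 10⁻³ = 448.3 kg/d removed.
Net biomass production P_X = Y_obs × Q·(S₀ − S) = 0.1384 × 448.3 = 62.04 kg VSS/d.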